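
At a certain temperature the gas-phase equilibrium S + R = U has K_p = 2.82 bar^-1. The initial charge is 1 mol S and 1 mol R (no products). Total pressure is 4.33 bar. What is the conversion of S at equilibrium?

Basis: 1 mol S initially; let X = conversion of S. Extent ξ = X.
Moles: n_S = 1 − X; n_R = 1 − X; n_U = X.
Summing: n_T = 2 − X.
y_i = n_i/n_T, p_i = y_i·P. K_p = p_U / (p_S p_R).
Substituting and setting equal to 2.82 bar^-1 gives a polynomial in X; the root in (0,1) is X = 0.725.

X = 0.725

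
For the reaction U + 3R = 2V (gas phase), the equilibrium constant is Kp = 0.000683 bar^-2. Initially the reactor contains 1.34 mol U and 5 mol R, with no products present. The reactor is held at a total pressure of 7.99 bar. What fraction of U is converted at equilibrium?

X = 0.133

Basis: 1.34 mol U initially; let X = conversion of U. Extent ξ = 1.34X.
Moles: n_U = 1.34 − 1.34X; n_R = 5 − 4.02X; n_V = 2.68X.
Total moles n_T = 6.34 − 2.68X.
y_i = n_i/n_T, p_i = y_i·P. Kp = p_V^2 / (p_U p_R^3).
Equating to 0.000683 bar^-2 and solving on 0 < X < 1: X = 0.133.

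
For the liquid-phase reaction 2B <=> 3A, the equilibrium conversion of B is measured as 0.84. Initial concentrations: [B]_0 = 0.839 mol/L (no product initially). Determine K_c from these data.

K_c = 65.6 mol/L

Let X = conversion of B.
Concentrations: [B] = 0.839 − 0.839X; [A] = 1.26X.
At X = 0.84: [B] = 0.134, [A] = 1.06.
K_c = [A]^3 / ([B]^2) = 65.6 mol/L.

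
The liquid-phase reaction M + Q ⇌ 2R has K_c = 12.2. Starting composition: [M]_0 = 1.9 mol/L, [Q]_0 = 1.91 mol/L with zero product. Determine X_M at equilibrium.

X = 0.638

Let X = conversion of M; extent ξ = 1.9·X mol/L.
Concentrations: [M] = 1.9 − 1.9X; [Q] = 1.91 − 1.9X; [R] = 3.8X.
K_c = [R]^2 / ([M] [Q]).
Setting equal to 12.2 and solving for X on (0,1) gives X = 0.638.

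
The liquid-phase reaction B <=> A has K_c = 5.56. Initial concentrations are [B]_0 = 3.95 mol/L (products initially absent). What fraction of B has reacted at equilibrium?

X = 0.848

Let X = conversion of B; extent ξ = 3.95·X mol/L.
Concentrations: [B] = 3.95 − 3.95X; [A] = 3.95X.
K_c = [A] / ([B]).
This equals 5.56 at X = 0.848 (the root in 0 < X < 1).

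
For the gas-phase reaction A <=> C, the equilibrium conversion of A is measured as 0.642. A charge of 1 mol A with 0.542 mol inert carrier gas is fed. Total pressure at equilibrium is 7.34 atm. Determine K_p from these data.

K_p = 1.79

Take 1 mol A as basis and let X be its fractional conversion, so ξ = X.
Moles: n_A = 1 − X; n_C = X; n_I = 0.542 (inert).
Since Δν = 0, n_T = 1.54 throughout.
At X = 0.642: n_A = 0.358, n_C = 0.642, n_T = 1.54.
p_i = (n_i/n_T)·P. K_p = p_C / (p_A) = 1.79.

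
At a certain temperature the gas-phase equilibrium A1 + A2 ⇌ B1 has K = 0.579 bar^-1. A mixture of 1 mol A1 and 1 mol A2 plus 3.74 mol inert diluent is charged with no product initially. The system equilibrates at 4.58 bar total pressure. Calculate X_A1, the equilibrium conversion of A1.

Let X = conversion of A1 (basis 1 mol A1); extent of reaction ξ = X.
Mole table: n_A1 = 1 − X; n_A2 = 1 − X; n_B1 = X; n_I = 3.74 (inert).
Total moles n_T = 5.74 − X.
y_i = n_i/n_T, p_i = y_i·P. K = p_B1 / (p_A1 p_A2).
Equating to 0.579 bar^-1 and solving on 0 < X < 1: X = 0.263.

X = 0.263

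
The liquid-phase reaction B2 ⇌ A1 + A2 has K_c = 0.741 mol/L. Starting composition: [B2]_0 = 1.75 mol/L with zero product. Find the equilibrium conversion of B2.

Let X = conversion of B2; extent ξ = 1.75·X mol/L.
Concentrations: [B2] = 1.75 − 1.75X; [A1] = 1.75X; [A2] = 1.75X.
K_c = [A1] [A2] / ([B2]).
Equating to 0.741 mol/L: the physical root is X = 0.473.

X = 0.473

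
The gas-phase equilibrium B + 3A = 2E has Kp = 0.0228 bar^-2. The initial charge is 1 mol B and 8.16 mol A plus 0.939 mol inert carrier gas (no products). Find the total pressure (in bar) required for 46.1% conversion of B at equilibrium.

P = 4.33 bar

Basis: 1 mol B initially; let X = conversion of B. Extent ξ = X.
Mole table: n_B = 1 − X; n_A = 8.16 − 3X; n_E = 2X; n_I = 0.939 (inert).
Summing: n_T = 10.1 − 2X.
Kp = p_E^2 / (p_B p_A^3) with p_i = (n_i/n_T)·P.
At X = 0.461: the mole-fraction product g(X) = Π y_i^ν_i = 0.4267. Since Kp = g(X)·P^{-2}, P = (g/Kp)^(1/2) = (0.4267/0.0228)^(1/2) = 4.33 bar.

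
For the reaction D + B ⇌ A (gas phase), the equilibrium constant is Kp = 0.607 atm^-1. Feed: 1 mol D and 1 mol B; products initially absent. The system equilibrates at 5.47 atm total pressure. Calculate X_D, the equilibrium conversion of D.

Take 1 mol D as basis and let X be its fractional conversion, so ξ = X.
Moles: n_D = 1 − X; n_B = 1 − X; n_A = X.
Total moles n_T = 2 − X.
y_i = n_i/n_T, p_i = y_i·P. Kp = p_A / (p_D p_B).
This yields a degree-2 equation in X; solving on (0,1), X = 0.519.

X = 0.519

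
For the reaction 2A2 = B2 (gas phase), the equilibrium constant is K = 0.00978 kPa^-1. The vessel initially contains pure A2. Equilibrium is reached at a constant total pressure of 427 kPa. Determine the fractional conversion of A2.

Take 1 mol A2 as basis and let X be its fractional conversion, so ξ = 0.5X.
Moles: n_A2 = 1 − X; n_B2 = 0.5X.
Total moles n_T = 1 − 0.5X.
With p_i = (n_i/n_T)P, K = p_B2 / (p_A2^2).
Substituting and setting equal to 0.00978 kPa^-1 gives a polynomial in X; the root in (0,1) is X = 0.762.

X = 0.762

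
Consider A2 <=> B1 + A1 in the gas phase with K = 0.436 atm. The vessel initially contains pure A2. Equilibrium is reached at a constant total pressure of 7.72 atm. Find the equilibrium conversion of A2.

X = 0.231

Let X = conversion of A2 (basis 1 mol A2); extent of reaction ξ = X.
Mole table: n_A2 = 1 − X; n_B1 = X; n_A1 = X.
Total moles n_T = 1 + X.
With p_i = (n_i/n_T)P, K = p_B1 p_A1 / (p_A2).
This yields a degree-2 equation in X; solving on (0,1), X = 0.231.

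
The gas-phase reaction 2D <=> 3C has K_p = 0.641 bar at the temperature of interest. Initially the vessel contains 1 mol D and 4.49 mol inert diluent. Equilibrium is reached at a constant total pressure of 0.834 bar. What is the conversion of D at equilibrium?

Take 1 mol D as basis and let X be its fractional conversion, so ξ = 0.5X.
Moles: n_D = 1 − X; n_C = 1.5X; n_I = 4.49 (inert).
Total moles n_T = 5.49 + 0.5X.
With p_i = (n_i/n_T)P, K_p = p_C^3 / (p_D^2).
Equating to 0.641 bar and solving on 0 < X < 1: X = 0.598.

X = 0.598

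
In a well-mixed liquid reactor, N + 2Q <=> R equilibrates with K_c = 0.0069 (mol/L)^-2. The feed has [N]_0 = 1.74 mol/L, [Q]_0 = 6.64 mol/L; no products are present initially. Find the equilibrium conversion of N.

X = 0.197

Let X = conversion of N; extent ξ = 1.74·X mol/L.
Concentrations: [N] = 1.74 − 1.74X; [Q] = 6.64 − 3.48X; [R] = 1.74X.
K_c = [R] / ([N] [Q]^2).
Equating to 0.0069 (mol/L)^-2: the physical root is X = 0.197.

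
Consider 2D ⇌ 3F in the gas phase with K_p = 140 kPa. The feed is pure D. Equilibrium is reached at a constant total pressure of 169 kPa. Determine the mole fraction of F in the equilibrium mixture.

Let X = conversion of D (basis 1 mol D); extent of reaction ξ = 0.5X.
Moles: n_D = 1 − X; n_F = 1.5X.
n_T = Σnᵢ = 1 + 0.5X.
Mole fractions y_i = n_i/n_T; K_p = p_F^3 / (p_D^2) with p_i = y_i·P.
Equating to 140 kPa and solving on 0 < X < 1: X = 0.450.
Then n_F = 0.675, n_T = 1.22, so y_F = 0.551.

y_F = 0.551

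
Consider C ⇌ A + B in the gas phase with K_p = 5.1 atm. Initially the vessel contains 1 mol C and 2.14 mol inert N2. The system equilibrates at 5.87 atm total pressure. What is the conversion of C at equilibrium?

X = 0.809

Let X = conversion of C (basis 1 mol C); extent of reaction ξ = X.
Species balance: n_C = 1 − X; n_A = X; n_B = X; n_I = 2.14 (inert).
Total moles n_T = 3.14 + X.
Mole fractions y_i = n_i/n_T; K_p = p_A p_B / (p_C) with p_i = y_i·P.
This yields a degree-2 equation in X; solving on (0,1), X = 0.809.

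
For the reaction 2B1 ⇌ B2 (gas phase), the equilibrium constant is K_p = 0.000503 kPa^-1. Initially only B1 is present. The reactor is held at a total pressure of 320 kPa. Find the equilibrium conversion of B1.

X = 0.220

Basis: 1 mol B1 initially; let X = conversion of B1. Extent ξ = 0.5X.
Mole table: n_B1 = 1 − X; n_B2 = 0.5X.
Total moles n_T = 1 − 0.5X.
With p_i = (n_i/n_T)P, K_p = p_B2 / (p_B1^2).
This yields a degree-2 equation in X; solving on (0,1), X = 0.220.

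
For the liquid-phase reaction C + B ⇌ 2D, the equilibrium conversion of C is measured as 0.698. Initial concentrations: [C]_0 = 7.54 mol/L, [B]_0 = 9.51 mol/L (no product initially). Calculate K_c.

K_c = 11.5

Let X = conversion of C.
Concentrations: [C] = 7.54 − 7.54X; [B] = 9.51 − 7.54X; [D] = 15.1X.
At X = 0.698: [C] = 2.28, [B] = 4.25, [D] = 10.5.
K_c = [D]^2 / ([C] [B]) = 11.5.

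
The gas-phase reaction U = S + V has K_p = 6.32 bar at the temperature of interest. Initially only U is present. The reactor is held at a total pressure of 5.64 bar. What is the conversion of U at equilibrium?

Let X = conversion of U (basis 1 mol U); extent of reaction ξ = X.
Moles: n_U = 1 − X; n_S = X; n_V = X.
n_T = Σnᵢ = 1 + X.
With p_i = (n_i/n_T)P, K_p = p_S p_V / (p_U).
This yields a degree-2 equation in X; solving on (0,1), X = 0.727.

X = 0.727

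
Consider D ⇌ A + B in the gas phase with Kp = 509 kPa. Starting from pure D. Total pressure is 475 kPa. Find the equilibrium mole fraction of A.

y_A = 0.418

Take 1 mol D as basis and let X be its fractional conversion, so ξ = X.
At extent ξ: n_D = 1 − X; n_A = X; n_B = X.
Total moles n_T = 1 + X.
Mole fractions y_i = n_i/n_T; Kp = p_A p_B / (p_D) with p_i = y_i·P.
Equating to 509 kPa and solving on 0 < X < 1: X = 0.719.
Then n_A = 0.719, n_T = 1.72, so y_A = 0.418.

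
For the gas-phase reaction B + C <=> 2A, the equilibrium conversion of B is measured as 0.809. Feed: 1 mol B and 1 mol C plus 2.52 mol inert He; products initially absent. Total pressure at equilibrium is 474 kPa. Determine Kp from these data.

Kp = 71.8

Take 1 mol B as basis and let X be its fractional conversion, so ξ = X.
Moles: n_B = 1 − X; n_C = 1 − X; n_A = 2X; n_I = 2.52 (inert).
Since Δν = 0, n_T = 4.52 throughout.
At X = 0.809: n_B = 0.191, n_C = 0.191, n_A = 1.62, n_T = 4.52.
p_i = (n_i/n_T)·P. Kp = p_A^2 / (p_B p_C) = 71.8.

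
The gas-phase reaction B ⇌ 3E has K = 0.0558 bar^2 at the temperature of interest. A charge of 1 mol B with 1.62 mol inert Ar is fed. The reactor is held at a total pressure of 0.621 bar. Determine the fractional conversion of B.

X = 0.338

Basis: 1 mol B initially; let X = conversion of B. Extent ξ = X.
Species balance: n_B = 1 − X; n_E = 3X; n_I = 1.62 (inert).
n_T = Σnᵢ = 2.62 + 2X.
Mole fractions y_i = n_i/n_T; K = p_E^3 / (p_B) with p_i = y_i·P.
Setting this equal to 0.0558 bar^2 and taking the physical root (0 < X < 1) gives X = 0.338.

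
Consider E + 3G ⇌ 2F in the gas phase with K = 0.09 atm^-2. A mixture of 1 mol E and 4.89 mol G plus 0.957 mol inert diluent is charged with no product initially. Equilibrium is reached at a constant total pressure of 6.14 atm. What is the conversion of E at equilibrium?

Basis: 1 mol E initially; let X = conversion of E. Extent ξ = X.
At extent ξ: n_E = 1 − X; n_G = 4.89 − 3X; n_F = 2X; n_I = 0.957 (inert).
Summing: n_T = 6.85 − 2X.
With p_i = (n_i/n_T)P, K = p_F^2 / (p_E p_G^3).
This yields a degree-4 equation in X; solving on (0,1), X = 0.583.

X = 0.583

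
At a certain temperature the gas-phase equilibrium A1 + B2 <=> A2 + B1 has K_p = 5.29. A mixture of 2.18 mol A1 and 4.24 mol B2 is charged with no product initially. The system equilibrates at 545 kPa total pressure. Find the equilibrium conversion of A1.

X = 0.868

Take 2.18 mol A1 as basis and let X be its fractional conversion, so ξ = 2.18X.
Mole table: n_A1 = 2.18 − 2.18X; n_B2 = 4.24 − 2.18X; n_A2 = 2.18X; n_B1 = 2.18X.
Since Δν = 0, n_T = 6.42 throughout.
y_i = n_i/n_T, p_i = y_i·P. K_p = p_A2 p_B1 / (p_A1 p_B2).
Setting this equal to 5.29 and taking the physical root (0 < X < 1) gives X = 0.868.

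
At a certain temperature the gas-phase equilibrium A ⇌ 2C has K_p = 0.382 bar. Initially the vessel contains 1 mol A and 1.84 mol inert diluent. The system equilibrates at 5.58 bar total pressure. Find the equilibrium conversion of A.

Take 1 mol A as basis and let X be its fractional conversion, so ξ = X.
Mole table: n_A = 1 − X; n_C = 2X; n_I = 1.84 (inert).
Total moles n_T = 2.84 + X.
Mole fractions y_i = n_i/n_T; K_p = p_C^2 / (p_A) with p_i = y_i·P.
Substituting and setting equal to 0.382 bar gives a polynomial in X; the root in (0,1) is X = 0.204.

X = 0.204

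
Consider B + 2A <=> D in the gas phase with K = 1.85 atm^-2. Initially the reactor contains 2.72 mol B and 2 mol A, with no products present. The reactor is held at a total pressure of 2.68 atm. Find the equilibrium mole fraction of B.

Basis: 2 mol A initially; let X = conversion of A. Extent ξ = X.
Species balance: n_B = 2.72 − X; n_A = 2 − 2X; n_D = X.
Summing: n_T = 4.72 − 2X.
Mole fractions y_i = n_i/n_T; K = p_D / (p_B p_A^2) with p_i = y_i·P.
This yields a degree-3 equation in X; solving on (0,1), X = 0.729.
Then n_B = 1.99, n_T = 3.26, so y_B = 0.610.

y_B = 0.610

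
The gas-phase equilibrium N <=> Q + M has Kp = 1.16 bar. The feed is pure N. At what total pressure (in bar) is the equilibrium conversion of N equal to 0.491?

Take 1 mol N as basis and let X be its fractional conversion, so ξ = X.
Mole table: n_N = 1 − X; n_Q = X; n_M = X.
Total moles n_T = 1 + X.
Kp = p_Q p_M / (p_N) with p_i = (n_i/n_T)·P.
At X = 0.491: the mole-fraction product g(X) = Π y_i^ν_i = 0.3177. Since Kp = g(X)·P^{1}, P = (Kp/g)^(1/1) = (1.16/0.3177)^(1/1) = 3.65 bar.

P = 3.65 bar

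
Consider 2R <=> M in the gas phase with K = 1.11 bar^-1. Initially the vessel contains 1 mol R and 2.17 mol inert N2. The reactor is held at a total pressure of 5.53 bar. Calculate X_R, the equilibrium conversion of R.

Basis: 1 mol R initially; let X = conversion of R. Extent ξ = 0.5X.
Species balance: n_R = 1 − X; n_M = 0.5X; n_I = 2.17 (inert).
Summing: n_T = 3.17 − 0.5X.
With p_i = (n_i/n_T)P, K = p_M / (p_R^2).
Substituting and setting equal to 1.11 bar^-1 gives a polynomial in X; the root in (0,1) is X = 0.620.

X = 0.620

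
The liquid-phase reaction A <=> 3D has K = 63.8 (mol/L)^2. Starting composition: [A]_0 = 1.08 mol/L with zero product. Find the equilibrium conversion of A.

Let X = conversion of A; extent ξ = 1.08·X mol/L.
Concentrations: [A] = 1.08 − 1.08X; [D] = 3.24X.
K = [D]^3 / ([A]).
Setting equal to 63.8 and solving for X on (0,1) gives X = 0.772.

X = 0.772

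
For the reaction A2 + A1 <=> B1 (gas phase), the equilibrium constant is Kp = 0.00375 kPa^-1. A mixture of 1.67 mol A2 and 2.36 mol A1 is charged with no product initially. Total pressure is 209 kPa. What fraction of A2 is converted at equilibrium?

X = 0.293

Take 1.67 mol A2 as basis and let X be its fractional conversion, so ξ = 1.67X.
Species balance: n_A2 = 1.67 − 1.67X; n_A1 = 2.36 − 1.67X; n_B1 = 1.67X.
Total moles n_T = 4.03 − 1.67X.
Mole fractions y_i = n_i/n_T; Kp = p_B1 / (p_A2 p_A1) with p_i = y_i·P.
This yields a degree-2 equation in X; solving on (0,1), X = 0.293.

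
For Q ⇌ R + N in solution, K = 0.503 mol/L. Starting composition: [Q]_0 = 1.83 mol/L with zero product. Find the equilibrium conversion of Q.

X = 0.405

Let X = conversion of Q; extent ξ = 1.83·X mol/L.
Concentrations: [Q] = 1.83 − 1.83X; [R] = 1.83X; [N] = 1.83X.
K = [R] [N] / ([Q]).
Setting equal to 0.503 and solving for X on (0,1) gives X = 0.405.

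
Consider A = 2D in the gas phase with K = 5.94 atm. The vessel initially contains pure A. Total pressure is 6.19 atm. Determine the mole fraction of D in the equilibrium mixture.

Take 1 mol A as basis and let X be its fractional conversion, so ξ = X.
Mole table: n_A = 1 − X; n_D = 2X.
Summing: n_T = 1 + X.
With p_i = (n_i/n_T)P, K = p_D^2 / (p_A).
This yields a degree-2 equation in X; solving on (0,1), X = 0.440.
Then n_D = 0.88, n_T = 1.44, so y_D = 0.611.

y_D = 0.611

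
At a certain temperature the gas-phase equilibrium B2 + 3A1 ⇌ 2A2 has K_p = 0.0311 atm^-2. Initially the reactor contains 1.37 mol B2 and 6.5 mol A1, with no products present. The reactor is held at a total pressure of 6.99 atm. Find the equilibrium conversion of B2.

X = 0.518

Take 1.37 mol B2 as basis and let X be its fractional conversion, so ξ = 1.37X.
Mole table: n_B2 = 1.37 − 1.37X; n_A1 = 6.5 − 4.11X; n_A2 = 2.74X.
n_T = Σnᵢ = 7.87 − 2.74X.
y_i = n_i/n_T, p_i = y_i·P. K_p = p_A2^2 / (p_B2 p_A1^3).
Substituting and setting equal to 0.0311 atm^-2 gives a polynomial in X; the root in (0,1) is X = 0.518.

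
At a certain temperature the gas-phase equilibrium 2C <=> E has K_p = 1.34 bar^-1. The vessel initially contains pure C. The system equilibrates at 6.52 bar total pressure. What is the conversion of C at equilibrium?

X = 0.833

Let X = conversion of C (basis 1 mol C); extent of reaction ξ = 0.5X.
Species balance: n_C = 1 − X; n_E = 0.5X.
Total moles n_T = 1 − 0.5X.
With p_i = (n_i/n_T)P, K_p = p_E / (p_C^2).
Equating to 1.34 bar^-1 and solving on 0 < X < 1: X = 0.833.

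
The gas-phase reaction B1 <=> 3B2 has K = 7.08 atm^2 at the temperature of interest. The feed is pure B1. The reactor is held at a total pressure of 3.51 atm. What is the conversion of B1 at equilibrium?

X = 0.341

Take 1 mol B1 as basis and let X be its fractional conversion, so ξ = X.
Species balance: n_B1 = 1 − X; n_B2 = 3X.
Total moles n_T = 1 + 2X.
Mole fractions y_i = n_i/n_T; K = p_B2^3 / (p_B1) with p_i = y_i·P.
Equating to 7.08 atm^2 and solving on 0 < X < 1: X = 0.341.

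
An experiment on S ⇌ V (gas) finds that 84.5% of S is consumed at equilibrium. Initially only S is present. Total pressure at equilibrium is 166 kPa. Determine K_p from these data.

K_p = 5.45

Take 1 mol S as basis and let X be its fractional conversion, so ξ = X.
Mole table: n_S = 1 − X; n_V = X.
Since Δν = 0, n_T = 1 throughout.
At X = 0.845: n_S = 0.155, n_V = 0.845, n_T = 1.
p_i = (n_i/n_T)·P. K_p = p_V / (p_S) = 5.45.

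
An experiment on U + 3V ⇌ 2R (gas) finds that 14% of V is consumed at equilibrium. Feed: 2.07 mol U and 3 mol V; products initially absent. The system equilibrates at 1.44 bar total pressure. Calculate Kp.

Take 3 mol V as basis and let X be its fractional conversion, so ξ = X.
Mole table: n_U = 2.07 − X; n_V = 3 − 3X; n_R = 2X.
n_T = Σnᵢ = 5.07 − 2X.
At X = 0.14: n_U = 1.93, n_V = 2.58, n_R = 0.28, n_T = 4.79.
p_i = (n_i/n_T)·P. Kp = p_R^2 / (p_U p_V^3) = 0.0262 bar^-2.

Kp = 0.0262 bar^-2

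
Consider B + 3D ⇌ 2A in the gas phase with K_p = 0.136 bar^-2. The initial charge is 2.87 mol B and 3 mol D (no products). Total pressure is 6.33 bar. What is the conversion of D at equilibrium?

X = 0.562

Basis: 3 mol D initially; let X = conversion of D. Extent ξ = X.
Mole table: n_B = 2.87 − X; n_D = 3 − 3X; n_A = 2X.
Summing: n_T = 5.87 − 2X.
Mole fractions y_i = n_i/n_T; K_p = p_A^2 / (p_B p_D^3) with p_i = y_i·P.
Equating to 0.136 bar^-2 and solving on 0 < X < 1: X = 0.562.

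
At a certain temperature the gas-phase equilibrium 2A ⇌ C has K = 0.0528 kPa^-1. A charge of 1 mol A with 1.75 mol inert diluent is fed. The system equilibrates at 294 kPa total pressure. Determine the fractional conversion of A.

X = 0.759

Take 1 mol A as basis and let X be its fractional conversion, so ξ = 0.5X.
Mole table: n_A = 1 − X; n_C = 0.5X; n_I = 1.75 (inert).
Total moles n_T = 2.75 − 0.5X.
Mole fractions y_i = n_i/n_T; K = p_C / (p_A^2) with p_i = y_i·P.
Setting this equal to 0.0528 kPa^-1 and taking the physical root (0 < X < 1) gives X = 0.759.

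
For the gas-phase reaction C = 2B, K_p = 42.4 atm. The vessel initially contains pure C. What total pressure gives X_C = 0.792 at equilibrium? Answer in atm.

Take 1 mol C as basis and let X be its fractional conversion, so ξ = X.
At extent ξ: n_C = 1 − X; n_B = 2X.
n_T = Σnᵢ = 1 + X.
K_p = p_B^2 / (p_C) with p_i = (n_i/n_T)·P.
At X = 0.792: the mole-fraction product g(X) = Π y_i^ν_i = 6.731. Since K_p = g(X)·P^{1}, P = (K_p/g)^(1/1) = (42.4/6.731)^(1/1) = 6.3 atm.

P = 6.3 atm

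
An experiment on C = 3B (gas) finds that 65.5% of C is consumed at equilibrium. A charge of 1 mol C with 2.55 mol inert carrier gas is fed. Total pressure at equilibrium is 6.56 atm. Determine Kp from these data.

Basis: 1 mol C initially; let X = conversion of C. Extent ξ = X.
Mole table: n_C = 1 − X; n_B = 3X; n_I = 2.55 (inert).
n_T = Σnᵢ = 3.55 + 2X.
At X = 0.655: n_C = 0.345, n_B = 1.97, n_T = 4.86.
p_i = (n_i/n_T)·P. Kp = p_B^3 / (p_C) = 40.1 atm^2.

Kp = 40.1 atm^2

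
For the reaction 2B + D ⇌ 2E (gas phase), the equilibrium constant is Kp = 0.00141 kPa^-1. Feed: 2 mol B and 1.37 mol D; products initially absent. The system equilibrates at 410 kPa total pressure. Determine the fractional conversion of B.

X = 0.309

Take 2 mol B as basis and let X be its fractional conversion, so ξ = X.
Mole table: n_B = 2 − 2X; n_D = 1.37 − X; n_E = 2X.
Summing: n_T = 3.37 − X.
y_i = n_i/n_T, p_i = y_i·P. Kp = p_E^2 / (p_B^2 p_D).
Substituting and setting equal to 0.00141 kPa^-1 gives a polynomial in X; the root in (0,1) is X = 0.309.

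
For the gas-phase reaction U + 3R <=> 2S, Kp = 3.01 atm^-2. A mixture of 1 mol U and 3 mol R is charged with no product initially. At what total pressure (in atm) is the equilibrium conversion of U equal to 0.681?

Let X = conversion of U (basis 1 mol U); extent of reaction ξ = X.
Mole table: n_U = 1 − X; n_R = 3 − 3X; n_S = 2X.
n_T = Σnᵢ = 4 − 2X.
Kp = p_S^2 / (p_U p_R^3) with p_i = (n_i/n_T)·P.
At X = 0.681: the mole-fraction product g(X) = Π y_i^ν_i = 46.17. Since Kp = g(X)·P^{-2}, P = (g/Kp)^(1/2) = (46.17/3.01)^(1/2) = 3.92 atm.

P = 3.92 atm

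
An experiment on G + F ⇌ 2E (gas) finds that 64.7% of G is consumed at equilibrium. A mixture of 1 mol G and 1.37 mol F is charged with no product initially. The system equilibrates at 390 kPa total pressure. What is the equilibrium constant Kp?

Kp = 6.56

Let X = conversion of G (basis 1 mol G); extent of reaction ξ = X.
Moles: n_G = 1 − X; n_F = 1.37 − X; n_E = 2X.
n_T stays at 2.37 (no change in mole number).
At X = 0.647: n_G = 0.353, n_F = 0.723, n_E = 1.29, n_T = 2.37.
p_i = (n_i/n_T)·P. Kp = p_E^2 / (p_G p_F) = 6.56.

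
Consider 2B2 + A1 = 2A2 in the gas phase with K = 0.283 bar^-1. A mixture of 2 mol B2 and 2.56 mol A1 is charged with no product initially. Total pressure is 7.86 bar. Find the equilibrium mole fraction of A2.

y_A2 = 0.254

Basis: 2 mol B2 initially; let X = conversion of B2. Extent ξ = X.
Moles: n_B2 = 2 − 2X; n_A1 = 2.56 − X; n_A2 = 2X.
Total moles n_T = 4.56 − X.
Mole fractions y_i = n_i/n_T; K = p_A2^2 / (p_B2^2 p_A1) with p_i = y_i·P.
Substituting and setting equal to 0.283 bar^-1 gives a polynomial in X; the root in (0,1) is X = 0.515.
Then n_A2 = 1.03, n_T = 4.05, so y_A2 = 0.254.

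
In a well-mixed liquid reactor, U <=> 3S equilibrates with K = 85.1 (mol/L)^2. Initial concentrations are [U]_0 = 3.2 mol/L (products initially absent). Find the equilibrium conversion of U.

X = 0.526

Let X = conversion of U; extent ξ = 3.2·X mol/L.
Concentrations: [U] = 3.2 − 3.2X; [S] = 9.6X.
K = [S]^3 / ([U]).
Equating to 85.1 (mol/L)^2: the physical root is X = 0.526.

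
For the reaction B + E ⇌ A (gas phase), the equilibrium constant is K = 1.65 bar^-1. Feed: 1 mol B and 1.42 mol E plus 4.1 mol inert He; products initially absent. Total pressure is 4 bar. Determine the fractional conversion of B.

Take 1 mol B as basis and let X be its fractional conversion, so ξ = X.
At extent ξ: n_B = 1 − X; n_E = 1.42 − X; n_A = X; n_I = 4.1 (inert).
n_T = Σnᵢ = 6.52 − X.
With p_i = (n_i/n_T)P, K = p_A / (p_B p_E).
Substituting and setting equal to 1.65 bar^-1 gives a polynomial in X; the root in (0,1) is X = 0.502.

X = 0.502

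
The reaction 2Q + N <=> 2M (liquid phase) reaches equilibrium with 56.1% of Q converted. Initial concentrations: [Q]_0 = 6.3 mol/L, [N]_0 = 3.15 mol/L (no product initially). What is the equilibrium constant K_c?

K_c = 1.18 L/mol

Let X = conversion of Q.
Concentrations: [Q] = 6.3 − 6.3X; [N] = 3.15 − 3.15X; [M] = 6.3X.
At X = 0.561: [Q] = 2.77, [N] = 1.38, [M] = 3.53.
K_c = [M]^2 / ([Q]^2 [N]) = 1.18 L/mol.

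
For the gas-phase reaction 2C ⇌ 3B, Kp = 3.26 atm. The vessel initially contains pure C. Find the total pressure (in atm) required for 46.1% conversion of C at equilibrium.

P = 3.52 atm

Basis: 1 mol C initially; let X = conversion of C. Extent ξ = 0.5X.
Moles: n_C = 1 − X; n_B = 1.5X.
n_T = Σnᵢ = 1 + 0.5X.
Kp = p_B^3 / (p_C^2) with p_i = (n_i/n_T)·P.
At X = 0.461: the mole-fraction product g(X) = Π y_i^ν_i = 0.9249. Since Kp = g(X)·P^{1}, P = (Kp/g)^(1/1) = (3.26/0.9249)^(1/1) = 3.52 atm.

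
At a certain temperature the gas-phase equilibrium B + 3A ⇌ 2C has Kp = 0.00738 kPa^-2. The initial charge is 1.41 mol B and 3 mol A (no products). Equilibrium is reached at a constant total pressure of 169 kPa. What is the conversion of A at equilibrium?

Let X = conversion of A (basis 3 mol A); extent of reaction ξ = X.
Moles: n_B = 1.41 − X; n_A = 3 − 3X; n_C = 2X.
Total moles n_T = 4.41 − 2X.
y_i = n_i/n_T, p_i = y_i·P. Kp = p_C^2 / (p_B p_A^3).
This yields a degree-4 equation in X; solving on (0,1), X = 0.817.

X = 0.817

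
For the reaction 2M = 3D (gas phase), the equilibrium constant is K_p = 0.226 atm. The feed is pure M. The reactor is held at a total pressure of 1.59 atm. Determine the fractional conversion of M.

X = 0.290

Take 1 mol M as basis and let X be its fractional conversion, so ξ = 0.5X.
Species balance: n_M = 1 − X; n_D = 1.5X.
n_T = Σnᵢ = 1 + 0.5X.
y_i = n_i/n_T, p_i = y_i·P. K_p = p_D^3 / (p_M^2).
Substituting and setting equal to 0.226 atm gives a polynomial in X; the root in (0,1) is X = 0.290.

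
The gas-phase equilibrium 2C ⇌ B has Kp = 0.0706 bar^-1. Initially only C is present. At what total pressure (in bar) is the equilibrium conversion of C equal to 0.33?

Take 1 mol C as basis and let X be its fractional conversion, so ξ = 0.5X.
Moles: n_C = 1 − X; n_B = 0.5X.
Total moles n_T = 1 − 0.5X.
Kp = p_B / (p_C^2) with p_i = (n_i/n_T)·P.
At X = 0.33: the mole-fraction product g(X) = Π y_i^ν_i = 0.3069. Since Kp = g(X)·P^{-1}, P = (g/Kp)^(1/1) = (0.3069/0.0706)^(1/1) = 4.35 bar.

P = 4.35 bar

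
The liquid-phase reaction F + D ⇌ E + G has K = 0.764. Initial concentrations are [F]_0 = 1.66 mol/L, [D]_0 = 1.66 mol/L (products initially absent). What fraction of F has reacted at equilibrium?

Let X = conversion of F; extent ξ = 1.66·X mol/L.
Concentrations: [F] = 1.66 − 1.66X; [D] = 1.66 − 1.66X; [E] = 1.66X; [G] = 1.66X.
K = [E] [G] / ([F] [D]).
Solving K = 0.764 for X ∈ (0,1): X = 0.466.

X = 0.466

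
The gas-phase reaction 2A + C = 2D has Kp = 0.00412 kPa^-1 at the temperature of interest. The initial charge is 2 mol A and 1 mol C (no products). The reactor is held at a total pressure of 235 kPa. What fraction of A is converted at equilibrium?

X = 0.330

Take 2 mol A as basis and let X be its fractional conversion, so ξ = X.
Moles: n_A = 2 − 2X; n_C = 1 − X; n_D = 2X.
n_T = Σnᵢ = 3 − X.
Mole fractions y_i = n_i/n_T; Kp = p_D^2 / (p_A^2 p_C) with p_i = y_i·P.
This yields a degree-3 equation in X; solving on (0,1), X = 0.330.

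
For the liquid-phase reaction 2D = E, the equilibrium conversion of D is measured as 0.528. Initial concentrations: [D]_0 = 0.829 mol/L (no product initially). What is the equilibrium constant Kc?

Kc = 1.43 L/mol

Let X = conversion of D.
Concentrations: [D] = 0.829 − 0.829X; [E] = 0.414X.
At X = 0.528: [D] = 0.391, [E] = 0.219.
Kc = [E] / ([D]^2) = 1.43 L/mol.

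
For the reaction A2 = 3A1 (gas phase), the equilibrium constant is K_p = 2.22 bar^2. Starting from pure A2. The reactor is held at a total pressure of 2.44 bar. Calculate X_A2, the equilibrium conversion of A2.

X = 0.290

Take 1 mol A2 as basis and let X be its fractional conversion, so ξ = X.
Mole table: n_A2 = 1 − X; n_A1 = 3X.
Total moles n_T = 1 + 2X.
Mole fractions y_i = n_i/n_T; K_p = p_A1^3 / (p_A2) with p_i = y_i·P.
Setting this equal to 2.22 bar^2 and taking the physical root (0 < X < 1) gives X = 0.290.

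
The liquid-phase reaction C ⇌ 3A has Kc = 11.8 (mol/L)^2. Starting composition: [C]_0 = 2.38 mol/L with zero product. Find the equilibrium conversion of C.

Let X = conversion of C; extent ξ = 2.38·X mol/L.
Concentrations: [C] = 2.38 − 2.38X; [A] = 7.14X.
Kc = [A]^3 / ([C]).
Setting equal to 11.8 and solving for X on (0,1) gives X = 0.366.

X = 0.366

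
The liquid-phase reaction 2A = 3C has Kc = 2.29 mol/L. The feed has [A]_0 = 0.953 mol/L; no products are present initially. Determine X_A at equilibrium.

X = 0.536

Let X = conversion of A; extent ξ = 0.953X/2 mol/L.
Concentrations: [A] = 0.953 − 0.953X; [C] = 1.43X.
Kc = [C]^3 / ([A]^2).
Setting equal to 2.29 and solving for X on (0,1) gives X = 0.536.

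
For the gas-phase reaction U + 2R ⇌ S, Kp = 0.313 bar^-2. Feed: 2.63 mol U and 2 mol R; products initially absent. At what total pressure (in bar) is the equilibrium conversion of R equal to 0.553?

P = 3.64 bar

Basis: 2 mol R initially; let X = conversion of R. Extent ξ = X.
At extent ξ: n_U = 2.63 − X; n_R = 2 − 2X; n_S = X.
n_T = Σnᵢ = 4.63 − 2X.
Kp = p_S / (p_U p_R^2) with p_i = (n_i/n_T)·P.
At X = 0.553: the mole-fraction product g(X) = Π y_i^ν_i = 4.137. Since Kp = g(X)·P^{-2}, P = (g/Kp)^(1/2) = (4.137/0.313)^(1/2) = 3.64 bar.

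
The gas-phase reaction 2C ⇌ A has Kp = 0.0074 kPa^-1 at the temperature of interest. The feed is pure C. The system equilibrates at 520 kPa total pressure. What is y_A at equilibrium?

Let X = conversion of C (basis 1 mol C); extent of reaction ξ = 0.5X.
At extent ξ: n_C = 1 − X; n_A = 0.5X.
Total moles n_T = 1 − 0.5X.
With p_i = (n_i/n_T)P, Kp = p_A / (p_C^2).
Equating to 0.0074 kPa^-1 and solving on 0 < X < 1: X = 0.753.
Then n_A = 0.377, n_T = 0.623, so y_A = 0.604.

y_A = 0.604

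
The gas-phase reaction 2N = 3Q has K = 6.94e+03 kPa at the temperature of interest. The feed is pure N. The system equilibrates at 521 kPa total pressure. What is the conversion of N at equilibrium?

X = 0.731

Take 1 mol N as basis and let X be its fractional conversion, so ξ = 0.5X.
At extent ξ: n_N = 1 − X; n_Q = 1.5X.
Total moles n_T = 1 + 0.5X.
Mole fractions y_i = n_i/n_T; K = p_Q^3 / (p_N^2) with p_i = y_i·P.
Equating to 6.94e+03 kPa and solving on 0 < X < 1: X = 0.731.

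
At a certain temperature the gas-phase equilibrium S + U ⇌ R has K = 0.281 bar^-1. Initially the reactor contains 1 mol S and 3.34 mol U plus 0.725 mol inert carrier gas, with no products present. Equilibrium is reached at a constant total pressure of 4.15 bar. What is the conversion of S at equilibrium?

Take 1 mol S as basis and let X be its fractional conversion, so ξ = X.
Moles: n_S = 1 − X; n_U = 3.34 − X; n_R = X; n_I = 0.725 (inert).
n_T = Σnᵢ = 5.06 − X.
y_i = n_i/n_T, p_i = y_i·P. K = p_R / (p_S p_U).
Equating to 0.281 bar^-1 and solving on 0 < X < 1: X = 0.423.

X = 0.423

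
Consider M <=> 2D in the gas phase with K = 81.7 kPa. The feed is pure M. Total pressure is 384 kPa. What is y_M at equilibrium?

y_M = 0.633

Take 1 mol M as basis and let X be its fractional conversion, so ξ = X.
Mole table: n_M = 1 − X; n_D = 2X.
Summing: n_T = 1 + X.
With p_i = (n_i/n_T)P, K = p_D^2 / (p_M).
Setting this equal to 81.7 kPa and taking the physical root (0 < X < 1) gives X = 0.225.
Then n_M = 0.775, n_T = 1.22, so y_M = 0.633.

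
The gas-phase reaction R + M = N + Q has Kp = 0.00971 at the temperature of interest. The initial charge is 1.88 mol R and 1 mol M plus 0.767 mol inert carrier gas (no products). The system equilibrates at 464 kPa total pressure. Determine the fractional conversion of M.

X = 0.122

Take 1 mol M as basis and let X be its fractional conversion, so ξ = X.
At extent ξ: n_R = 1.88 − X; n_M = 1 − X; n_N = X; n_Q = X; n_I = 0.767 (inert).
n_T stays at 3.65 (no change in mole number).
y_i = n_i/n_T, p_i = y_i·P. Kp = p_N p_Q / (p_R p_M).
This yields a degree-2 equation in X; solving on (0,1), X = 0.122.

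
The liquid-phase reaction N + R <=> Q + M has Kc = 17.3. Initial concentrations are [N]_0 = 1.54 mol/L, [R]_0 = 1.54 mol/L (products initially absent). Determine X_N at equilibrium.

X = 0.806

Let X = conversion of N; extent ξ = 1.54·X mol/L.
Concentrations: [N] = 1.54 − 1.54X; [R] = 1.54 − 1.54X; [Q] = 1.54X; [M] = 1.54X.
Kc = [Q] [M] / ([N] [R]).
Equating to 17.3: the physical root is X = 0.806.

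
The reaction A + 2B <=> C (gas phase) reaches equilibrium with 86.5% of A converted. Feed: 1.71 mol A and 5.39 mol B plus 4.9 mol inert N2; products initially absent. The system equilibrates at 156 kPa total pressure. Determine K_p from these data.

Basis: 1.71 mol A initially; let X = conversion of A. Extent ξ = 1.71X.
Moles: n_A = 1.71 − 1.71X; n_B = 5.39 − 3.42X; n_C = 1.71X; n_I = 4.9 (inert).
n_T = Σnᵢ = 12 − 3.42X.
At X = 0.865: n_A = 0.231, n_B = 2.43, n_C = 1.48, n_T = 9.04.
p_i = (n_i/n_T)·P. K_p = p_C / (p_A p_B^2) = 0.00364 kPa^-2.

K_p = 0.00364 kPa^-2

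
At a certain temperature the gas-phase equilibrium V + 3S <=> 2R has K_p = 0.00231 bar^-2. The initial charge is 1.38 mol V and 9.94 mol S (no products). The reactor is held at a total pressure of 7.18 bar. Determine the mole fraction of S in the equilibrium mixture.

Let X = conversion of V (basis 1.38 mol V); extent of reaction ξ = 1.38X.
Mole table: n_V = 1.38 − 1.38X; n_S = 9.94 − 4.14X; n_R = 2.76X.
Summing: n_T = 11.3 − 2.76X.
With p_i = (n_i/n_T)P, K_p = p_R^2 / (p_V p_S^3).
Setting this equal to 0.00231 bar^-2 and taking the physical root (0 < X < 1) gives X = 0.300.
Then n_S = 8.7, n_T = 10.5, so y_S = 0.829.

y_S = 0.829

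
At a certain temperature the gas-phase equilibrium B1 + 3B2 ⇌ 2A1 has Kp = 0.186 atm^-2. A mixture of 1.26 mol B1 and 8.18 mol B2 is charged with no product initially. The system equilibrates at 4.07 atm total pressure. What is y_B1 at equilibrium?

y_B1 = 0.048

Let X = conversion of B1 (basis 1.26 mol B1); extent of reaction ξ = 1.26X.
Species balance: n_B1 = 1.26 − 1.26X; n_B2 = 8.18 − 3.78X; n_A1 = 2.52X.
Summing: n_T = 9.44 − 2.52X.
Mole fractions y_i = n_i/n_T; Kp = p_A1^2 / (p_B1 p_B2^3) with p_i = y_i·P.
Equating to 0.186 atm^-2 and solving on 0 < X < 1: X = 0.710.
Then n_B1 = 0.366, n_T = 7.65, so y_B1 = 0.048.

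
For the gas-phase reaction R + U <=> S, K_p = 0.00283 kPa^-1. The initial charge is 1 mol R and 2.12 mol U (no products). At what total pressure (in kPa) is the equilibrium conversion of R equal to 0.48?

Let X = conversion of R (basis 1 mol R); extent of reaction ξ = X.
At extent ξ: n_R = 1 − X; n_U = 2.12 − X; n_S = X.
Summing: n_T = 3.12 − X.
K_p = p_S / (p_R p_U) with p_i = (n_i/n_T)·P.
At X = 0.48: the mole-fraction product g(X) = Π y_i^ν_i = 1.486. Since K_p = g(X)·P^{-1}, P = (g/K_p)^(1/1) = (1.486/0.00283)^(1/1) = 525 kPa.

P = 525 kPa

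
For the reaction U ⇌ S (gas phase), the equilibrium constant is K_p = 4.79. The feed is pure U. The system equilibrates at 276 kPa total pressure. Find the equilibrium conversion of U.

X = 0.827

Basis: 1 mol U initially; let X = conversion of U. Extent ξ = X.
Moles: n_U = 1 − X; n_S = X.
n_T stays at 1 (no change in mole number).
With p_i = (n_i/n_T)P, K_p = p_S / (p_U).
This yields a degree-1 equation in X; solving on (0,1), X = 0.827.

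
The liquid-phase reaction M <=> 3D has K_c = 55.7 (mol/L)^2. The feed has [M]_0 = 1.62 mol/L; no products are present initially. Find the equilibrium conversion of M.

X = 0.650

Let X = conversion of M; extent ξ = 1.62·X mol/L.
Concentrations: [M] = 1.62 − 1.62X; [D] = 4.86X.
K_c = [D]^3 / ([M]).
This equals 55.7 at X = 0.650 (the root in 0 < X < 1).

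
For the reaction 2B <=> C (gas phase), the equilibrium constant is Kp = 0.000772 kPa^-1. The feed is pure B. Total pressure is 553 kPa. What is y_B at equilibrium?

y_B = 0.756

Basis: 1 mol B initially; let X = conversion of B. Extent ξ = 0.5X.
Moles: n_B = 1 − X; n_C = 0.5X.
n_T = Σnᵢ = 1 − 0.5X.
With p_i = (n_i/n_T)P, Kp = p_C / (p_B^2).
Setting this equal to 0.000772 kPa^-1 and taking the physical root (0 < X < 1) gives X = 0.392.
Then n_B = 0.608, n_T = 0.804, so y_B = 0.756.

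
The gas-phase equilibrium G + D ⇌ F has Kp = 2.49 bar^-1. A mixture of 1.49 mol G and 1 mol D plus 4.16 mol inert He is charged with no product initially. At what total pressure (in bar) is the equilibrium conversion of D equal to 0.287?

P = 0.855 bar

Basis: 1 mol D initially; let X = conversion of D. Extent ξ = X.
Mole table: n_G = 1.49 − X; n_D = 1 − X; n_F = X; n_I = 4.16 (inert).
n_T = Σnᵢ = 6.65 − X.
Kp = p_F / (p_G p_D) with p_i = (n_i/n_T)·P.
At X = 0.287: the mole-fraction product g(X) = Π y_i^ν_i = 2.129. Since Kp = g(X)·P^{-1}, P = (g/Kp)^(1/1) = (2.129/2.49)^(1/1) = 0.855 bar.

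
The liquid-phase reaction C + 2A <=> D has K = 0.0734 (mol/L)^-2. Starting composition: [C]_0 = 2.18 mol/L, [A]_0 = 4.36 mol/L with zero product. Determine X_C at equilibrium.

Let X = conversion of C; extent ξ = 2.18·X mol/L.
Concentrations: [C] = 2.18 − 2.18X; [A] = 4.36 − 4.36X; [D] = 2.18X.
K = [D] / ([C] [A]^2).
Solving K = 0.0734 for X ∈ (0,1): X = 0.362.

X = 0.362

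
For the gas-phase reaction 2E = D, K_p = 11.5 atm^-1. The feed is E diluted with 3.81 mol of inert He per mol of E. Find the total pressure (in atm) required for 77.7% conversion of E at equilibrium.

Take 1 mol E as basis and let X be its fractional conversion, so ξ = 0.5X.
Mole table: n_E = 1 − X; n_D = 0.5X; n_I = 3.81 (inert).
Summing: n_T = 4.81 − 0.5X.
K_p = p_D / (p_E^2) with p_i = (n_i/n_T)·P.
At X = 0.777: the mole-fraction product g(X) = Π y_i^ν_i = 34.54. Since K_p = g(X)·P^{-1}, P = (g/K_p)^(1/1) = (34.54/11.5)^(1/1) = 3 atm.

P = 3 atm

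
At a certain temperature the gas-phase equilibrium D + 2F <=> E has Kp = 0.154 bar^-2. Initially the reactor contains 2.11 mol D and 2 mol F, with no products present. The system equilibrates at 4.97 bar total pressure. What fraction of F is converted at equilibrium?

X = 0.544

Basis: 2 mol F initially; let X = conversion of F. Extent ξ = X.
At extent ξ: n_D = 2.11 − X; n_F = 2 − 2X; n_E = X.
Total moles n_T = 4.11 − 2X.
Mole fractions y_i = n_i/n_T; Kp = p_E / (p_D p_F^2) with p_i = y_i·P.
Substituting and setting equal to 0.154 bar^-2 gives a polynomial in X; the root in (0,1) is X = 0.544.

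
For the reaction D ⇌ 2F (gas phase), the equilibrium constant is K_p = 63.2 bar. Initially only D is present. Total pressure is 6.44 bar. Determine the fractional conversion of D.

Let X = conversion of D (basis 1 mol D); extent of reaction ξ = X.
Mole table: n_D = 1 − X; n_F = 2X.
n_T = Σnᵢ = 1 + X.
With p_i = (n_i/n_T)P, K_p = p_F^2 / (p_D).
Setting this equal to 63.2 bar and taking the physical root (0 < X < 1) gives X = 0.843.

X = 0.843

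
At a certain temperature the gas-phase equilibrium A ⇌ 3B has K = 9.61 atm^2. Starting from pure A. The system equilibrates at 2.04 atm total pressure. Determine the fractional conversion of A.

Let X = conversion of A (basis 1 mol A); extent of reaction ξ = X.
Mole table: n_A = 1 − X; n_B = 3X.
Total moles n_T = 1 + 2X.
Mole fractions y_i = n_i/n_T; K = p_B^3 / (p_A) with p_i = y_i·P.
Setting this equal to 9.61 atm^2 and taking the physical root (0 < X < 1) gives X = 0.553.

X = 0.553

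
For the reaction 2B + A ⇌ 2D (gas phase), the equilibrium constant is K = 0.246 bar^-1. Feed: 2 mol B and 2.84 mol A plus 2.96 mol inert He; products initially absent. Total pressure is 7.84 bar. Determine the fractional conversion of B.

X = 0.442

Basis: 2 mol B initially; let X = conversion of B. Extent ξ = X.
Mole table: n_B = 2 − 2X; n_A = 2.84 − X; n_D = 2X; n_I = 2.96 (inert).
Summing: n_T = 7.8 − X.
With p_i = (n_i/n_T)P, K = p_D^2 / (p_B^2 p_A).
This yields a degree-3 equation in X; solving on (0,1), X = 0.442.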